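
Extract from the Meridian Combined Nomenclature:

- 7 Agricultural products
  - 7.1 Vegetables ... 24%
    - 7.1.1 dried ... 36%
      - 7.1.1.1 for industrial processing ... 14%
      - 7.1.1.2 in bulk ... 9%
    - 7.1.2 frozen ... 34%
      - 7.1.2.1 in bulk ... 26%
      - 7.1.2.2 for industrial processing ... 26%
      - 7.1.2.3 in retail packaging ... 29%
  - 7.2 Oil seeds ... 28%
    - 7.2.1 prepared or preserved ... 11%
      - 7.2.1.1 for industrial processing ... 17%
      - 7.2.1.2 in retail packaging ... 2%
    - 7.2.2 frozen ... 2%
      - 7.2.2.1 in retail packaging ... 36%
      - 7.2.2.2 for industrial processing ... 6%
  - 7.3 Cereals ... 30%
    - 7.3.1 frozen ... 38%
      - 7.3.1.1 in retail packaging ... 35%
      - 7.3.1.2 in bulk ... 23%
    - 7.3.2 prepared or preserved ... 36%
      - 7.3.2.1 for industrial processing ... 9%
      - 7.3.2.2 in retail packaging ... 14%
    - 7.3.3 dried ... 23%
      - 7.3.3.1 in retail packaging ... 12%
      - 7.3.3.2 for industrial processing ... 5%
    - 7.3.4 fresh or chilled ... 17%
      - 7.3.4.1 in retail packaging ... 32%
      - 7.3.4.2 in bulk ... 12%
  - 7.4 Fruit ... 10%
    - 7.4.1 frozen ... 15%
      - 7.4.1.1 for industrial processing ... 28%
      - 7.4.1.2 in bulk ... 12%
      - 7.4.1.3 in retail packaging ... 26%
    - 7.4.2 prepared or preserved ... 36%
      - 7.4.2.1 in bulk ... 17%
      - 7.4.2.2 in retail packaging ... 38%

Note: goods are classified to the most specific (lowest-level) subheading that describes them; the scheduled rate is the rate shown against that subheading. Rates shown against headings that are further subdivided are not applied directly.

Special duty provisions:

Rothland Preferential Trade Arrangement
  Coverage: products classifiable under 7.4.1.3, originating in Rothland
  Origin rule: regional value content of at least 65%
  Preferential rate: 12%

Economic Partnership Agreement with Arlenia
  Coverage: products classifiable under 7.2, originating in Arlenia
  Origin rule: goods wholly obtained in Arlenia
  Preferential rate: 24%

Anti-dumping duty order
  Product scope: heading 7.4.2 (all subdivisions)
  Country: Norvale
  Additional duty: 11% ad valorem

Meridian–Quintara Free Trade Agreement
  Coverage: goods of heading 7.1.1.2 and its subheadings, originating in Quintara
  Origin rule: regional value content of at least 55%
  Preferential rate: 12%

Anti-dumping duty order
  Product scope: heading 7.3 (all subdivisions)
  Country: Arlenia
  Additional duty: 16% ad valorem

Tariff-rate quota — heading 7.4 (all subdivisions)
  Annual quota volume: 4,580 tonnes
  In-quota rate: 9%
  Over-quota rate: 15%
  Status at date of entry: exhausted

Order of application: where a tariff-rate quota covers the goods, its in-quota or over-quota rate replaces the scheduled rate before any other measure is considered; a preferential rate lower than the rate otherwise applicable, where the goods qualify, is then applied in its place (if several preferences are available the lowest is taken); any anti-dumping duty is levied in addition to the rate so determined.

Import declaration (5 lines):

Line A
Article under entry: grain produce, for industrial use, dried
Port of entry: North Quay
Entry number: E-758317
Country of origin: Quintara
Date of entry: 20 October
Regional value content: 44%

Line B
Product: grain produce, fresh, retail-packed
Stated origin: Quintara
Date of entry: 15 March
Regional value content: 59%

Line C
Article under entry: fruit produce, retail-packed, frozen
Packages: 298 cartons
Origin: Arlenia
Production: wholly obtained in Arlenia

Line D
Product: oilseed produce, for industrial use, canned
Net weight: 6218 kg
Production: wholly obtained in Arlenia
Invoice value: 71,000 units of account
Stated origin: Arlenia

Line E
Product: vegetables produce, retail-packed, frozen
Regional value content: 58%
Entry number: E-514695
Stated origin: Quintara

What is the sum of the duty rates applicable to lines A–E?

98%

Line A: grain → 7.3; dried → 7.3.3; for industrial use → 7.3.3.2. Scheduled 5%. Quintara agreement on 7.1.1.2: 7.3.3.2 not covered. → 5%.
Line B: grain → 7.3; fresh → 7.3.4; retail-packed → 7.3.4.1. Scheduled 32%. Quintara agreement on 7.1.1.2: 7.3.4.1 not covered. → 32%.
Line C: fruit → 7.4; frozen → 7.4.1; retail-packed → 7.4.1.3. Scheduled 26%. quota on 7.4 exhausted → over-quota 15%; Arlenia agreement on 7.2: 7.4.1.3 not covered. → 15%.
Line D: oilseed → 7.2; canned → 7.2.1; for industrial use → 7.2.1.1. Scheduled 17%. Arlenia agreement on 7.2: wholly obtained → 24% available; preference 24% not lower than 17% → no reduction. → 17%.
Line E: vegetables → 7.1; frozen → 7.1.2; retail-packed → 7.1.2.3. Scheduled 29%. Quintara agreement on 7.1.1.2: 7.1.2.3 not covered. → 29%.
Sum: 5% + 32% + 15% + 17% + 29% = 98%.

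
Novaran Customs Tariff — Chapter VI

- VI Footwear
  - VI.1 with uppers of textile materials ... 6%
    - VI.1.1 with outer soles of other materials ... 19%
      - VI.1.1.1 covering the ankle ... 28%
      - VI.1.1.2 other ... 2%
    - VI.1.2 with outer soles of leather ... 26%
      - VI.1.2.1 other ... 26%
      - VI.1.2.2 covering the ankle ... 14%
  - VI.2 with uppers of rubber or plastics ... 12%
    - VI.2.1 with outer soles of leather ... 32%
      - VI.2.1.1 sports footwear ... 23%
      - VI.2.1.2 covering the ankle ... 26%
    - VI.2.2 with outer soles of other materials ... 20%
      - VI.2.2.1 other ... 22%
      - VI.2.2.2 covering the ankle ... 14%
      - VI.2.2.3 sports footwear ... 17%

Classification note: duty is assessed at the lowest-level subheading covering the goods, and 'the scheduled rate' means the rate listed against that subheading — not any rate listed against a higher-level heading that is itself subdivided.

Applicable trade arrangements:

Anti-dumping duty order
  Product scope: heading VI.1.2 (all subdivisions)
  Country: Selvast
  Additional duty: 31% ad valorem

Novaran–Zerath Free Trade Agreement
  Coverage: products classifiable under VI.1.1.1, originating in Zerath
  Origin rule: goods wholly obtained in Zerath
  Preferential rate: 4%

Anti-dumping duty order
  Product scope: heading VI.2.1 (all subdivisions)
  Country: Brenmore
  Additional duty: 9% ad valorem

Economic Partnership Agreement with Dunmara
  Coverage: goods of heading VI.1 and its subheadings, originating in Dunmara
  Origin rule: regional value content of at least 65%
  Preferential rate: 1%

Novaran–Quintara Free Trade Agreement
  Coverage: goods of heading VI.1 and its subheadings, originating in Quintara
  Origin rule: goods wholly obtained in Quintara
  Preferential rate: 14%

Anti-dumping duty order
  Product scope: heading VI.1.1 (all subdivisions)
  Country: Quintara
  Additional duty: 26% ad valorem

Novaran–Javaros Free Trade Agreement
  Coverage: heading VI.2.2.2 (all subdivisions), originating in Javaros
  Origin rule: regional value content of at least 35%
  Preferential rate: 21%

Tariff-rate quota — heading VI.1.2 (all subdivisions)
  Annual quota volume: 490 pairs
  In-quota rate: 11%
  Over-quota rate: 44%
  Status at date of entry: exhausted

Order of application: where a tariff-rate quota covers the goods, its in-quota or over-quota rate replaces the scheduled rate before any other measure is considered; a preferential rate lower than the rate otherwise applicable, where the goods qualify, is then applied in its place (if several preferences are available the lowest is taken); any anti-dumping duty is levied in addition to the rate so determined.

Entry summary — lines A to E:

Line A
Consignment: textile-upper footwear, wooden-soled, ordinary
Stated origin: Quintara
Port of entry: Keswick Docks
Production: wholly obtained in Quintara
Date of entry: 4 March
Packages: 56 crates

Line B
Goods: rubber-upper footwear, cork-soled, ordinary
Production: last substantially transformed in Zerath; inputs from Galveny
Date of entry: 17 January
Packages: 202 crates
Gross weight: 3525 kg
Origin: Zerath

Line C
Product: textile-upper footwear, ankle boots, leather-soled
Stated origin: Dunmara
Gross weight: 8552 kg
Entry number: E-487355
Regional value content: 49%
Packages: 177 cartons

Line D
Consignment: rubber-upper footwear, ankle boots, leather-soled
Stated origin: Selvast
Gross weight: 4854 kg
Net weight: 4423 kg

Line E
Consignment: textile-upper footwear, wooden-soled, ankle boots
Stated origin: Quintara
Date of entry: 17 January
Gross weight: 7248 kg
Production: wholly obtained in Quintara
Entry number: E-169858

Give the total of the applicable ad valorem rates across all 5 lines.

160%

Line A: textile-upper → VI.1; wooden-soled → VI.1.1; ordinary → VI.1.1.2. Scheduled 2%. Quintara agreement on VI.1: wholly obtained → 14% available; preference 14% not lower than 2% → no reduction; anti-dumping (Quintara, VI.1.1): +26%; total 2% + 26% = 28%. → 28%.
Line B: rubber-upper → VI.2; cork-soled → VI.2.2; ordinary → VI.2.2.1. Scheduled 22%. Zerath agreement on VI.1.1.1: VI.2.2.1 not covered. → 22%.
Line C: textile-upper → VI.1; leather-soled → VI.1.2; ankle boots → VI.1.2.2. Scheduled 14%. quota on VI.1.2 exhausted → over-quota 44%; Dunmara agreement on VI.1: RVC < 65%. → 44%.
Line D: rubber-upper → VI.2; leather-soled → VI.2.1; ankle boots → VI.2.1.2. Scheduled 26%. No special measure applies. → 26%.
Line E: textile-upper → VI.1; wooden-soled → VI.1.1; ankle boots → VI.1.1.1. Scheduled 28%. Quintara agreement on VI.1: wholly obtained → 14% available; preferential 14%; anti-dumping (Quintara, VI.1.1): +26%; total 14% + 26% = 40%. → 40%.
Sum: 28% + 22% + 44% + 26% + 40% = 160%.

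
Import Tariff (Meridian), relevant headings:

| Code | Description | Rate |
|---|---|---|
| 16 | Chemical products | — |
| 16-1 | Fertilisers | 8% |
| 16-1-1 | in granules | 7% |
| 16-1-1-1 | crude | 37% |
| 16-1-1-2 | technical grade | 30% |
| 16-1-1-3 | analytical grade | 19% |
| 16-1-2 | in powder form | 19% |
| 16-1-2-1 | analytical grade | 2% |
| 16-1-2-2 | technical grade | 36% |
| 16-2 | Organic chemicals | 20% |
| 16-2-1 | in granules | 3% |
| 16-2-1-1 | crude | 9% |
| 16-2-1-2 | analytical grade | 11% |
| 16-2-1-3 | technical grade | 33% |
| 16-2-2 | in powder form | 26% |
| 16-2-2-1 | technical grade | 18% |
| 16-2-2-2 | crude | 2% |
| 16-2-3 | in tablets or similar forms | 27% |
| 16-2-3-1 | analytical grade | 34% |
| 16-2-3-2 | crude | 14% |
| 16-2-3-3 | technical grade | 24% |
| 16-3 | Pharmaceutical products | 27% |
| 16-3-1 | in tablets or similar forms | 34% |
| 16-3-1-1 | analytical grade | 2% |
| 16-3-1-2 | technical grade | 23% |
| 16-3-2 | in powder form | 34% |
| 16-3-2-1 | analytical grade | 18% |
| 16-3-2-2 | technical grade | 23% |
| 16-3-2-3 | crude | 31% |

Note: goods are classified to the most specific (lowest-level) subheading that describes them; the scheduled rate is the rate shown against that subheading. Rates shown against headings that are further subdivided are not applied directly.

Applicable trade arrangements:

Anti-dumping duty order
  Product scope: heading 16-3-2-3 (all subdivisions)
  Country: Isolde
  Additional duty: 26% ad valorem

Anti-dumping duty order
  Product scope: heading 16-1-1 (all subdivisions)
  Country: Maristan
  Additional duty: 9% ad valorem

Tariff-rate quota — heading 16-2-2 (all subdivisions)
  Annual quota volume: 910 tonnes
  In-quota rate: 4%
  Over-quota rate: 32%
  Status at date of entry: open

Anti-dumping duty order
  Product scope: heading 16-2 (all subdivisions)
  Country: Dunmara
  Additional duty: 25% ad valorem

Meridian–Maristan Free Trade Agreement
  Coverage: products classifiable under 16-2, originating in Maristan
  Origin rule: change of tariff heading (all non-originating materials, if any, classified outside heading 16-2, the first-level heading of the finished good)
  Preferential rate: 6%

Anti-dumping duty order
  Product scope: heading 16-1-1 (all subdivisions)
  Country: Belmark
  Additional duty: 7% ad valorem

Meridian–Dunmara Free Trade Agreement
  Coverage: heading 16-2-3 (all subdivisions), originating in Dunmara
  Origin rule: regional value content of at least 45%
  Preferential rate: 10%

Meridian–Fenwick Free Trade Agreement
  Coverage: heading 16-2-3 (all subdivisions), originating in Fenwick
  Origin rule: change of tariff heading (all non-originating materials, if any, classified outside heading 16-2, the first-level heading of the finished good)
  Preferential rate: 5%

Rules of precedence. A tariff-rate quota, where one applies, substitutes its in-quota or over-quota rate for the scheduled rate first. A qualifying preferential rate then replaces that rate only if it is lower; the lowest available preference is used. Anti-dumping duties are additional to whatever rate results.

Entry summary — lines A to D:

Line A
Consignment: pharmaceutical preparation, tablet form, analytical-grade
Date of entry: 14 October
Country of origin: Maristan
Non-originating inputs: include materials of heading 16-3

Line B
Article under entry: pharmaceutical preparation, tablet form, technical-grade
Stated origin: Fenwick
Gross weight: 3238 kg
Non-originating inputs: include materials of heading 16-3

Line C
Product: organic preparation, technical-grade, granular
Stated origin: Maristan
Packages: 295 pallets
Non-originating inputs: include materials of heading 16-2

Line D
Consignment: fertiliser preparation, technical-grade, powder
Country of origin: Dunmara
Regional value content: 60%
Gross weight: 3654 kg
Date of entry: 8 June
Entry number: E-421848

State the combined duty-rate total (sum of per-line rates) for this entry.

Line A: pharmaceutical → 16-3; tablet form → 16-3-1; analytical-grade → 16-3-1-1. Scheduled 2%. Maristan agreement on 16-2: 16-3-1-1 not covered. → 2%.
Line B: pharmaceutical → 16-3; tablet form → 16-3-1; technical-grade → 16-3-1-2. Scheduled 23%. Fenwick agreement on 16-2-3: 16-3-1-2 not covered. → 23%.
Line C: organic → 16-2; granular → 16-2-1; technical-grade → 16-2-1-3. Scheduled 33%. Maristan agreement on 16-2: CTH not met. → 33%.
Line D: fertiliser → 16-1; powder → 16-1-2; technical-grade → 16-1-2-2. Scheduled 36%. Dunmara agreement on 16-2-3: 16-1-2-2 not covered. → 36%.
Sum: 2% + 23% + 33% + 36% = 94%.

94%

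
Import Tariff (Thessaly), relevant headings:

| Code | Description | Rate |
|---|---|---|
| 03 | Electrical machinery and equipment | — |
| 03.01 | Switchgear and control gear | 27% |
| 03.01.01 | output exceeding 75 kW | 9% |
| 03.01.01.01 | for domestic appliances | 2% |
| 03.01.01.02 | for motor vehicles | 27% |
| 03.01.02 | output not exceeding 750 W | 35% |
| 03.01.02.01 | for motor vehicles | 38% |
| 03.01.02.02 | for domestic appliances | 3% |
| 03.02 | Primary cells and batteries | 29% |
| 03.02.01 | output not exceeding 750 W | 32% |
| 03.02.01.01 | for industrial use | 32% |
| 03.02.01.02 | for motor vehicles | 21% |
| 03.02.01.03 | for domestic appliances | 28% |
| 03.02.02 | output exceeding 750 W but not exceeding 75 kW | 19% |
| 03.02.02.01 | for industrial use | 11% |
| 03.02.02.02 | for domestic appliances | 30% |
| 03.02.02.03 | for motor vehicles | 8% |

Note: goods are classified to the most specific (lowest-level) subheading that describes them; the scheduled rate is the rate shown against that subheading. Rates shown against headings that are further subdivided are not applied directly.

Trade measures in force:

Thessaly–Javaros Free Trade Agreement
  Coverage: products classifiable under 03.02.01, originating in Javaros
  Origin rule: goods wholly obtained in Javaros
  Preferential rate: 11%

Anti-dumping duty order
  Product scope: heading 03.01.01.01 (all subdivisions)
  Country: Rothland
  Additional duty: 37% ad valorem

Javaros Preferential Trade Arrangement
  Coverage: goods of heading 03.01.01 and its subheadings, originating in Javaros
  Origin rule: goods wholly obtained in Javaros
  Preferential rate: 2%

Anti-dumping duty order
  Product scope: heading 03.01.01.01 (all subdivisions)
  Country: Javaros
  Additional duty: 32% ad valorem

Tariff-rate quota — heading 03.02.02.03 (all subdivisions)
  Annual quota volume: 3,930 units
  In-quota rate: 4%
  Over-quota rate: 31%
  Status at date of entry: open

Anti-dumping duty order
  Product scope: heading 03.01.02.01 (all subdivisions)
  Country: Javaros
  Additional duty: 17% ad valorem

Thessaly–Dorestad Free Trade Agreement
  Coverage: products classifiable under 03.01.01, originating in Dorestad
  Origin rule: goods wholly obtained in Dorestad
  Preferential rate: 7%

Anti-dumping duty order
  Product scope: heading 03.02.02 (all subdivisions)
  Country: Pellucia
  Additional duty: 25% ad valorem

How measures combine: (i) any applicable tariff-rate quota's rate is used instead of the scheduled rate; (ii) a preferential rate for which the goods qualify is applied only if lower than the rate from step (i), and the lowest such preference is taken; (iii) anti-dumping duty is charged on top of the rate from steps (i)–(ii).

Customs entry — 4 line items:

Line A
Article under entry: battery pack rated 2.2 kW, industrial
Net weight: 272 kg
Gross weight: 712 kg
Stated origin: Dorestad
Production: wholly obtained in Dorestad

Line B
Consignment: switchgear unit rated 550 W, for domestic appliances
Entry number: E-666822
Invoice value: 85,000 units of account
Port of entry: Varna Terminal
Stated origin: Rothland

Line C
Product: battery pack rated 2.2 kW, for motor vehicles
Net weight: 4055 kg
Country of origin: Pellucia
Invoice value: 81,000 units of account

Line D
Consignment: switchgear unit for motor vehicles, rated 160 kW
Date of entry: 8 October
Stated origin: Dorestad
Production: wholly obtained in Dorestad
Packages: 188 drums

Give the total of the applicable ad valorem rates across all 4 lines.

Line A: battery pack → 03.02; rated 2.2 kW → 03.02.02; industrial → 03.02.02.01. Scheduled 11%. Dorestad agreement on 03.01.01: 03.02.02.01 not covered. → 11%.
Line B: switchgear unit → 03.01; rated 550 W → 03.01.02; for domestic appliances → 03.01.02.02. Scheduled 3%. No special measure applies. → 3%.
Line C: battery pack → 03.02; rated 2.2 kW → 03.02.02; for motor vehicles → 03.02.02.03. Scheduled 8%. quota on 03.02.02.03 open → in-quota 4%; anti-dumping (Pellucia, 03.02.02): +25%; total 4% + 25% = 29%. → 29%.
Line D: switchgear unit → 03.01; rated 160 kW → 03.01.01; for motor vehicles → 03.01.01.02. Scheduled 27%. Dorestad agreement on 03.01.01: wholly obtained → 7% available; preferential 7%. → 7%.
Sum: 11% + 3% + 29% + 7% = 50%.

50%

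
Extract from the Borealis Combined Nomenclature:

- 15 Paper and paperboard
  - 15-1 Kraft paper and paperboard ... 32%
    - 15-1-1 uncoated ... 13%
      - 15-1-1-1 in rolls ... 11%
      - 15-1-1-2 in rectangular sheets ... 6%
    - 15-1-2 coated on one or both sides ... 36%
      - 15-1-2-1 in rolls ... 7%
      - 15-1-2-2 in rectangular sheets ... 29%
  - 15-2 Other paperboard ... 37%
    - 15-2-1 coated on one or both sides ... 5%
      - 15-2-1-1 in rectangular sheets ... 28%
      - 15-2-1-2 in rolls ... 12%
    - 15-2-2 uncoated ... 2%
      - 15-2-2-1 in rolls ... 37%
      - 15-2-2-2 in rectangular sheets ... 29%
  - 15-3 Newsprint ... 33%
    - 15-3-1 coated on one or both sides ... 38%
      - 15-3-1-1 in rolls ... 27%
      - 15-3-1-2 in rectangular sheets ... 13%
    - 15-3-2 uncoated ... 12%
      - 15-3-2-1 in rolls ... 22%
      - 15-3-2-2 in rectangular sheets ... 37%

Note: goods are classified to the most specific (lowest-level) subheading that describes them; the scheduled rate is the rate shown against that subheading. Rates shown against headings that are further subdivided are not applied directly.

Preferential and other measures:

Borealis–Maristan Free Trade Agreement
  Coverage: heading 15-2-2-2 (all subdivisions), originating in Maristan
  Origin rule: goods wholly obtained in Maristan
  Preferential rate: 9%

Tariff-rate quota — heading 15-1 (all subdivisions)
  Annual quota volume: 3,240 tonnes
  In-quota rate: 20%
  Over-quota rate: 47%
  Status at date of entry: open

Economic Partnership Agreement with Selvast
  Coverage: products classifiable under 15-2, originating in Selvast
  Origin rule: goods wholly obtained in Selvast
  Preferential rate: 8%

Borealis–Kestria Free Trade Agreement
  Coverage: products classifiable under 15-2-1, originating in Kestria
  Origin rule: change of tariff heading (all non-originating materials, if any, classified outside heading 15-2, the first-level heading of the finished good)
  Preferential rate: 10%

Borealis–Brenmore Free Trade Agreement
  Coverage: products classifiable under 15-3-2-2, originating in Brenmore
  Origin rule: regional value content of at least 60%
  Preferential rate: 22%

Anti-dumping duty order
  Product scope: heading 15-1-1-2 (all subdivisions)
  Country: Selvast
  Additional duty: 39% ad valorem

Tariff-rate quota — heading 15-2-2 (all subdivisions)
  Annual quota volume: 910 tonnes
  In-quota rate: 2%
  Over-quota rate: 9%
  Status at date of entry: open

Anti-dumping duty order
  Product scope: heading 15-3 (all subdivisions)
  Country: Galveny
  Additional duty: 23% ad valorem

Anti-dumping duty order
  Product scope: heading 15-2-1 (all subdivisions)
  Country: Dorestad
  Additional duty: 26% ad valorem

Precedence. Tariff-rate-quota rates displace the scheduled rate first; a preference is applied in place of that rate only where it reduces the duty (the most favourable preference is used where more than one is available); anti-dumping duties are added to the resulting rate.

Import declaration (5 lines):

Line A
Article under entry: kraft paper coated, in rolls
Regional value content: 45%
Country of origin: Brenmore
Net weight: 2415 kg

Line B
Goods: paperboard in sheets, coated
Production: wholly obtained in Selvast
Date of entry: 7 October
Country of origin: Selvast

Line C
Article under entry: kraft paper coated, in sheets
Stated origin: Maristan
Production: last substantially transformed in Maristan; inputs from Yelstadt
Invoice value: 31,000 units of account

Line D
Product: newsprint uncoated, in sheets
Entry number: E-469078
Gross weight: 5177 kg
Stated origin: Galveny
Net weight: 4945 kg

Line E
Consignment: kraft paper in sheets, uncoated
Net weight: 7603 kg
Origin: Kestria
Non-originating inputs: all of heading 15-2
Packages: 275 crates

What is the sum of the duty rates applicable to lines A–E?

128%

Line A: kraft paper → 15-1; coated → 15-1-2; in rolls → 15-1-2-1. Scheduled 7%. quota on 15-1 open → in-quota 20%; Brenmore agreement on 15-3-2-2: 15-1-2-1 not covered. → 20%.
Line B: paperboard → 15-2; coated → 15-2-1; in sheets → 15-2-1-1. Scheduled 28%. Selvast agreement on 15-2: wholly obtained → 8% available; preferential 8%. → 8%.
Line C: kraft paper → 15-1; coated → 15-1-2; in sheets → 15-1-2-2. Scheduled 29%. quota on 15-1 open → in-quota 20%; Maristan agreement on 15-2-2-2: 15-1-2-2 not covered. → 20%.
Line D: newsprint → 15-3; uncoated → 15-3-2; in sheets → 15-3-2-2. Scheduled 37%. anti-dumping (Galveny, 15-3): +23%; total 37% + 23% = 60%. → 60%.
Line E: kraft paper → 15-1; uncoated → 15-1-1; in sheets → 15-1-1-2. Scheduled 6%. quota on 15-1 open → in-quota 20%; Kestria agreement on 15-2-1: 15-1-1-2 not covered. → 20%.
Sum: 20% + 8% + 20% + 60% + 20% = 128%.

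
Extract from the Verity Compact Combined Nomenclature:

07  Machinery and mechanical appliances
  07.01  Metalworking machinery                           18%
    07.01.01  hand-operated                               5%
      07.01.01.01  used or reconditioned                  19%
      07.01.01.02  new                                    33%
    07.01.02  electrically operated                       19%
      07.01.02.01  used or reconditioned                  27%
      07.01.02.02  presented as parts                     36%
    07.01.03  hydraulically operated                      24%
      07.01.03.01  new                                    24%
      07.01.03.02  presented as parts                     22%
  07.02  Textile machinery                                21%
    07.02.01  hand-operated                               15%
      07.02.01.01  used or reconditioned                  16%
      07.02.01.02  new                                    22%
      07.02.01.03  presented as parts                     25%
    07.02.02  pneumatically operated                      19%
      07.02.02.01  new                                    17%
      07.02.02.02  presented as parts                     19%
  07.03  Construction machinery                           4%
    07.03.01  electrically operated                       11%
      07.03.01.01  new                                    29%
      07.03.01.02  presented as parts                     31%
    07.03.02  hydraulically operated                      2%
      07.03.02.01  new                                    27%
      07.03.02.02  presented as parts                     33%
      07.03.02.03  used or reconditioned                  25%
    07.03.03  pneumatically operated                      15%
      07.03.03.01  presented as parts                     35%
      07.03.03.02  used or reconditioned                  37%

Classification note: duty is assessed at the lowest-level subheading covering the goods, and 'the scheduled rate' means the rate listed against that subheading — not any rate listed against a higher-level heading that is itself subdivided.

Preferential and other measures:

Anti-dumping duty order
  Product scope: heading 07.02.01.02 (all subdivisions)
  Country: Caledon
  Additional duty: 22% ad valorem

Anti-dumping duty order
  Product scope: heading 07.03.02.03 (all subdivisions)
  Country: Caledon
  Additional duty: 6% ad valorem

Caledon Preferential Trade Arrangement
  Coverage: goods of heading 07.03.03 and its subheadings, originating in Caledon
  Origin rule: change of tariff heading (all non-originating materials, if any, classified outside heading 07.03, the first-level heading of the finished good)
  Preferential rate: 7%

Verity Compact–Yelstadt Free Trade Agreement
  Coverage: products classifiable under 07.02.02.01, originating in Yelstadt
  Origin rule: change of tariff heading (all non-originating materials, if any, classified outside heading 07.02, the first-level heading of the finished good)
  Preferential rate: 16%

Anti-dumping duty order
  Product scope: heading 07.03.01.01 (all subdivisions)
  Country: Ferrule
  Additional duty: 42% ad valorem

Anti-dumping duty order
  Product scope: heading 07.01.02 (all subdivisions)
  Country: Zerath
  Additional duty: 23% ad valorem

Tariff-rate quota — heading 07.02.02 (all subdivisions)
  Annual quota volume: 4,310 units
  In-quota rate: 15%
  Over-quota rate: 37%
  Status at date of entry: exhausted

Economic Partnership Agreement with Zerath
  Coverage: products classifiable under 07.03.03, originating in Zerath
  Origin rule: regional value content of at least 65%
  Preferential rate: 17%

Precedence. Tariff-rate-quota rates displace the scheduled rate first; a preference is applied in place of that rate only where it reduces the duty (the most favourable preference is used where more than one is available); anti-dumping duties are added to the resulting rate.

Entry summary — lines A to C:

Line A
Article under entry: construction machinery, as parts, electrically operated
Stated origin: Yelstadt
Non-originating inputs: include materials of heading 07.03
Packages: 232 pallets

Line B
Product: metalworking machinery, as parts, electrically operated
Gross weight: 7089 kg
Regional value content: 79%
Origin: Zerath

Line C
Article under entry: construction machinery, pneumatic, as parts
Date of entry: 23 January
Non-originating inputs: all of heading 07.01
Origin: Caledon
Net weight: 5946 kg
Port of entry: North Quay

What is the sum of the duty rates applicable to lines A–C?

97%

Line A: construction → 07.03; electrically operated → 07.03.01; as parts → 07.03.01.02. Scheduled 31%. Yelstadt agreement on 07.02.02.01: 07.03.01.02 not covered. → 31%.
Line B: metalworking → 07.01; electrically operated → 07.01.02; as parts → 07.01.02.02. Scheduled 36%. Zerath agreement on 07.03.03: 07.01.02.02 not covered; anti-dumping (Zerath, 07.01.02): +23%; total 36% + 23% = 59%. → 59%.
Line C: construction → 07.03; pneumatic → 07.03.03; as parts → 07.03.03.01. Scheduled 35%. Caledon agreement on 07.03.03: CTH met → 7% available; preferential 7%. → 7%.
Sum: 31% + 59% + 7% = 97%.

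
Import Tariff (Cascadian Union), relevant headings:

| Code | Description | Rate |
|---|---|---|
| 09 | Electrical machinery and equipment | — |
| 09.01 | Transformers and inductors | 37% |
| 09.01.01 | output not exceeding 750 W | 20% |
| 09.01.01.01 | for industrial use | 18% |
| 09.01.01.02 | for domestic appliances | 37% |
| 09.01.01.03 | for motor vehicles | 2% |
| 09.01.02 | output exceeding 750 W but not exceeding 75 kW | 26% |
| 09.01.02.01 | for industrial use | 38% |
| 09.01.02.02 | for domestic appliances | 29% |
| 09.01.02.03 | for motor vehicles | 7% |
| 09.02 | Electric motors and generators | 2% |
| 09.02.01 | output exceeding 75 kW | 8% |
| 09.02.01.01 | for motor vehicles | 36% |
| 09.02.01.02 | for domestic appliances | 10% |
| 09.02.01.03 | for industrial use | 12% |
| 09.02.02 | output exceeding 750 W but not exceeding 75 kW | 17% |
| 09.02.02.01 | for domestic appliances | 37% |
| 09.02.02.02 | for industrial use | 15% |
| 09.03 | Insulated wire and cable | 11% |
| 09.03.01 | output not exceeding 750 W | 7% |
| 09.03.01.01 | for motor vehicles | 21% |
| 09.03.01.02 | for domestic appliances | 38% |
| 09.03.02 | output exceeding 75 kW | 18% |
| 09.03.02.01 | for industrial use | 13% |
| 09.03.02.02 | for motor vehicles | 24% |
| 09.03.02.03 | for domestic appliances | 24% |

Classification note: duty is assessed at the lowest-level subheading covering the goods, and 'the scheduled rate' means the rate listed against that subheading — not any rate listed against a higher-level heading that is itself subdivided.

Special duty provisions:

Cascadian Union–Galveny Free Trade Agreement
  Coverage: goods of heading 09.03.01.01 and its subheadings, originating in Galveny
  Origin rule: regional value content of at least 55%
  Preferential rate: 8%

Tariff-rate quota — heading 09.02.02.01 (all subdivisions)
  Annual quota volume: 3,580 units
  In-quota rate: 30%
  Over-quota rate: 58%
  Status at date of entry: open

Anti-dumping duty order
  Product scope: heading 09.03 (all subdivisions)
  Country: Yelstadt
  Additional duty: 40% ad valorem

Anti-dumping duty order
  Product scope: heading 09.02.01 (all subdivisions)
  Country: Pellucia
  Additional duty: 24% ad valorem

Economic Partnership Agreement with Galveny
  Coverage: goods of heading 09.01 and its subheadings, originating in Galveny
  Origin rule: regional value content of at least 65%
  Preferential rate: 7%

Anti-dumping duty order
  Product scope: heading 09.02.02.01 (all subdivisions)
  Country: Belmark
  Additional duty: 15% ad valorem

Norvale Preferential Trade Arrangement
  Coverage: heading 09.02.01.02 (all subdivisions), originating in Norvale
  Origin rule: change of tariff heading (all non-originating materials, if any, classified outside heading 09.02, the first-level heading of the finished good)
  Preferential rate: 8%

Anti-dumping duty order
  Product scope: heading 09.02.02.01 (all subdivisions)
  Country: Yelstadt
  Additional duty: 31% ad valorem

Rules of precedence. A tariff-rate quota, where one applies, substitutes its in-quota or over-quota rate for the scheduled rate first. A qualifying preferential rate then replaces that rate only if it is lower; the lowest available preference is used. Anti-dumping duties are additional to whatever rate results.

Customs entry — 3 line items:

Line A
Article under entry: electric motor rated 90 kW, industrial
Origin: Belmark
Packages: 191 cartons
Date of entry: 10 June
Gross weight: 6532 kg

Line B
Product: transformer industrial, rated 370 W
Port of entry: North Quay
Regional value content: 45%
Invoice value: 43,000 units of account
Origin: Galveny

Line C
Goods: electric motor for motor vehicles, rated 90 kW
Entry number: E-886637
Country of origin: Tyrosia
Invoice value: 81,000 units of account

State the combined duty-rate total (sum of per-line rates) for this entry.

Line A: electric motor → 09.02; rated 90 kW → 09.02.01; industrial → 09.02.01.03. Scheduled 12%. No special measure applies. → 12%.
Line B: transformer → 09.01; rated 370 W → 09.01.01; industrial → 09.01.01.01. Scheduled 18%. Galveny agreement on 09.03.01.01: 09.01.01.01 not covered; Galveny agreement on 09.01: RVC < 65%. → 18%.
Line C: electric motor → 09.02; rated 90 kW → 09.02.01; for motor vehicles → 09.02.01.01. Scheduled 36%. No special measure applies. → 36%.
Sum: 12% + 18% + 36% = 66%.

66%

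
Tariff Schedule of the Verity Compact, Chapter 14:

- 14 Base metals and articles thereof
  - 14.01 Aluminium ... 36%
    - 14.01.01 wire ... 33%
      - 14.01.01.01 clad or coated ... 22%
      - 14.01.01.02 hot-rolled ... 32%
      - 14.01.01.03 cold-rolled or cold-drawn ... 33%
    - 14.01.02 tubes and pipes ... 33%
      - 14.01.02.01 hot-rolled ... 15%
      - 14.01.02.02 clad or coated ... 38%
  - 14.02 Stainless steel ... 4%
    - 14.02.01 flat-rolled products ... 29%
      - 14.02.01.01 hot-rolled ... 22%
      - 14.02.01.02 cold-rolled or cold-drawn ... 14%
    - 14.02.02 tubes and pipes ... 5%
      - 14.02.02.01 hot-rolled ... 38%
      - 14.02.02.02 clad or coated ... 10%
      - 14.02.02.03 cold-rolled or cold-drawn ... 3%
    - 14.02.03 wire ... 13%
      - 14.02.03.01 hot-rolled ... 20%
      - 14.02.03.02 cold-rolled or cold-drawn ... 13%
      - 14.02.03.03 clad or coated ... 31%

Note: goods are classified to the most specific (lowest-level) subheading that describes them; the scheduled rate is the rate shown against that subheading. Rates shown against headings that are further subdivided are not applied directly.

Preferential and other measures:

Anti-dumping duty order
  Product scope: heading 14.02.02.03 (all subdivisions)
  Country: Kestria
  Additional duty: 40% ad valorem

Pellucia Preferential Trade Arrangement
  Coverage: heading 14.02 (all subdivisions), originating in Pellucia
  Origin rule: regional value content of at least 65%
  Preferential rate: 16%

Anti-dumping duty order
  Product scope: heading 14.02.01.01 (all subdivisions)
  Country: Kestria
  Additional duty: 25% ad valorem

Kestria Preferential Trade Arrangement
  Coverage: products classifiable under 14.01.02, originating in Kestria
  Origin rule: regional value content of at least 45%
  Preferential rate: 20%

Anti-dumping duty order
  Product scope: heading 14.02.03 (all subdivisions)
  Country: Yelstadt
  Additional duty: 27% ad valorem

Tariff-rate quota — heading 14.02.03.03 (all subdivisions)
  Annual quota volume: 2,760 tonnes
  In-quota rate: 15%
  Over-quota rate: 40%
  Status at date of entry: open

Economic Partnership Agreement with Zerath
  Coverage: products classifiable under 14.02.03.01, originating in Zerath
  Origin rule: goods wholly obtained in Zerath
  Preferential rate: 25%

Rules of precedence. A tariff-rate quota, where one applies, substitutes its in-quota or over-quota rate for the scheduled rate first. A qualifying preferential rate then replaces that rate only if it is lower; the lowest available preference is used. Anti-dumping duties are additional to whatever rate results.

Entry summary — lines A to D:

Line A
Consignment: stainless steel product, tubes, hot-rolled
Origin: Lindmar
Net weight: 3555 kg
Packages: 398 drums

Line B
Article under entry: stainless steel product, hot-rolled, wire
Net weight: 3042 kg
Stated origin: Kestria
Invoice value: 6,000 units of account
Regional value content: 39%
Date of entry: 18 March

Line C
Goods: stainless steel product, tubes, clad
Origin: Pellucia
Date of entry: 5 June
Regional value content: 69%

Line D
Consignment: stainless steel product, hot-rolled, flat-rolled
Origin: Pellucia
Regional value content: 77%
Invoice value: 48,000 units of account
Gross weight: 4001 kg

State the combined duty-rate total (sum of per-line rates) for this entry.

Line A: stainless steel → 14.02; tubes → 14.02.02; hot-rolled → 14.02.02.01. Scheduled 38%. No special measure applies. → 38%.
Line B: stainless steel → 14.02; wire → 14.02.03; hot-rolled → 14.02.03.01. Scheduled 20%. Kestria agreement on 14.01.02: 14.02.03.01 not covered. → 20%.
Line C: stainless steel → 14.02; tubes → 14.02.02; clad → 14.02.02.02. Scheduled 10%. Pellucia agreement on 14.02: RVC ≥ 65% → 16% available; preference 16% not lower than 10% → no reduction. → 10%.
Line D: stainless steel → 14.02; flat-rolled → 14.02.01; hot-rolled → 14.02.01.01. Scheduled 22%. Pellucia agreement on 14.02: RVC ≥ 65% → 16% available; preferential 16%. → 16%.
Sum: 38% + 20% + 10% + 16% = 84%.

84%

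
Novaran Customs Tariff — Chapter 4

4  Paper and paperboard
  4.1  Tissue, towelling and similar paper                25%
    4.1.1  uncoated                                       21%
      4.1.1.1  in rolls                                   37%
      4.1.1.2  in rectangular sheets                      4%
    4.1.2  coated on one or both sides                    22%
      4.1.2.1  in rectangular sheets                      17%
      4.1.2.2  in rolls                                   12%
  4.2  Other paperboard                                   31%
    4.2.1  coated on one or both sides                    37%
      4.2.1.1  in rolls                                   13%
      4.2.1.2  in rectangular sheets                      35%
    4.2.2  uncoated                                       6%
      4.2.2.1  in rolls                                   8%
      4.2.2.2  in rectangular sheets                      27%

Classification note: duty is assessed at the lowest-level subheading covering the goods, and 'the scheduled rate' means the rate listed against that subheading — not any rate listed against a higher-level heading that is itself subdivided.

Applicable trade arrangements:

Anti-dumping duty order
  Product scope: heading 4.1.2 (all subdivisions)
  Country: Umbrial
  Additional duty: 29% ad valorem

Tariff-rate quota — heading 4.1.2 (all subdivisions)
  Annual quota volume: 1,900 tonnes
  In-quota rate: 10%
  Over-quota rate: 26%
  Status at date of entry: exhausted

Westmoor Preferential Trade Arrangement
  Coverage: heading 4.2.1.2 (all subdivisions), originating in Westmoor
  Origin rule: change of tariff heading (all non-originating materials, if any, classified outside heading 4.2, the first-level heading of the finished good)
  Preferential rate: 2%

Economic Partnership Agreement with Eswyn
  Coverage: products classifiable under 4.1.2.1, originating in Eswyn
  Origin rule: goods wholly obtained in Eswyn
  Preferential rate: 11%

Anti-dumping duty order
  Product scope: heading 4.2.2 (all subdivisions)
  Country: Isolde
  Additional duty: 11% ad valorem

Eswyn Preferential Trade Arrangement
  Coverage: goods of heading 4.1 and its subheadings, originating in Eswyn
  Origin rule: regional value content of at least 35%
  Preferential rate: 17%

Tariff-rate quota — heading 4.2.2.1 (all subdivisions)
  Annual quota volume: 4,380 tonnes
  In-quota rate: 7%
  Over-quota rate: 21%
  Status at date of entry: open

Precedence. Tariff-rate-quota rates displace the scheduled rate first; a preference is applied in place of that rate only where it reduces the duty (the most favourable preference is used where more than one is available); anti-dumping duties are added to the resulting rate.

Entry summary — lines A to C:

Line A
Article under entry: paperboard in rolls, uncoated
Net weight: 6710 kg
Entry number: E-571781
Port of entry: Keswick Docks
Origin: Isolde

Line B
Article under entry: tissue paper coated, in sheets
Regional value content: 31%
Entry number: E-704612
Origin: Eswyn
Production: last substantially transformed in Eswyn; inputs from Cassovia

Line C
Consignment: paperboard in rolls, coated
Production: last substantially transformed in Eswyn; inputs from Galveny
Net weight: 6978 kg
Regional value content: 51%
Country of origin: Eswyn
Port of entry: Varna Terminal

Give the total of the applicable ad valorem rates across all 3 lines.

Line A: paperboard → 4.2; uncoated → 4.2.2; in rolls → 4.2.2.1. Scheduled 8%. quota on 4.2.2.1 open → in-quota 7%; anti-dumping (Isolde, 4.2.2): +11%; total 7% + 11% = 18%. → 18%.
Line B: tissue paper → 4.1; coated → 4.1.2; in sheets → 4.1.2.1. Scheduled 17%. quota on 4.1.2 exhausted → over-quota 26%; Eswyn agreement on 4.1.2.1: not wholly obtained; Eswyn agreement on 4.1: RVC < 35%. → 26%.
Line C: paperboard → 4.2; coated → 4.2.1; in rolls → 4.2.1.1. Scheduled 13%. Eswyn agreement on 4.1.2.1: 4.2.1.1 not covered; Eswyn agreement on 4.1: 4.2.1.1 not covered. → 13%.
Sum: 18% + 26% + 13% = 57%.

57%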